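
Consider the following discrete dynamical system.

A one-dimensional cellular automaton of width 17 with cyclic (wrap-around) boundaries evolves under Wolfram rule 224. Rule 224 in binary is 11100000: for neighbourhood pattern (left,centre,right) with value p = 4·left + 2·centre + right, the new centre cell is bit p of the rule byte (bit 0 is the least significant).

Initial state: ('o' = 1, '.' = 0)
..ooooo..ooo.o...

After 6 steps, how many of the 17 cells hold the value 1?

t=0: ..ooooo..ooo.o...
t=1: ...oooo...ooo....
t=2: ....ooo....oo....
t=3: .....oo.....o....
t=4: ......o..........
t=5: .................
t=6: .................

0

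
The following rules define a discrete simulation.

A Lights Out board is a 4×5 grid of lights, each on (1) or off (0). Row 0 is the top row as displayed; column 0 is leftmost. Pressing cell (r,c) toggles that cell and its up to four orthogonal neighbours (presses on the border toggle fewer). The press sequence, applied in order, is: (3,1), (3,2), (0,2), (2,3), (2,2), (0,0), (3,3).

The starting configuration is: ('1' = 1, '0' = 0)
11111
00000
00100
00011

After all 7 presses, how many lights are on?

0) 11111
00000
00100
00011
1) 11111
00000
01100
11111
2) 11111
00000
01000
10001
3) 10001
00100
01000
10001
4) 10001
00110
01111
10011
5) 10001
00010
00001
10111
6) 01001
10010
00001
10111
7) 01001
10010
00011
10000

7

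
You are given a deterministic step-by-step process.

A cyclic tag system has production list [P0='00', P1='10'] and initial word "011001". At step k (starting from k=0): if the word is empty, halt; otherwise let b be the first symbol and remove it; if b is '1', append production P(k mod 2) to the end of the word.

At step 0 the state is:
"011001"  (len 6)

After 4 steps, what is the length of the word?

k=0  "011001"  (len 6)
k=1  "11001"  (len 5)
k=2  "100110"  (len 6)
k=3  "0011000"  (len 7)
k=4  "011000"  (len 6)

6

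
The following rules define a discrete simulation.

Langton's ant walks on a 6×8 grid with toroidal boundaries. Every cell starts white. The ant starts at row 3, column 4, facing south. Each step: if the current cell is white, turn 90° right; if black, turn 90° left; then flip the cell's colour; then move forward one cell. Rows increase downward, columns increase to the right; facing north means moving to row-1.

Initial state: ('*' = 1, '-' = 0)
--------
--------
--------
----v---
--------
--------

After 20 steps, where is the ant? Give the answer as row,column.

1,6

k=0  --------
--------
--------
----v---
--------
--------
k=1  --------
--------
--------
---<*---
--------
--------
k=2  --------
--------
---^----
---**---
--------
--------
k=3  --------
--------
---*>---
---**---
--------
--------
k=4  --------
--------
---**---
---*v---
--------
--------
k=5  --------
--------
---**---
---*->--
--------
--------
k=6  --------
--------
---**---
---*-*--
-----v--
--------
k=7  --------
--------
---**---
---*-*--
----<*--
--------
k=8  --------
--------
---**---
---*^*--
----**--
--------
k=9  --------
--------
---**---
---**>--
----**--
--------
k=10  --------
--------
---**^--
---**---
----**--
--------
k=11  --------
--------
---***>-
---**---
----**--
--------
k=12  --------
--------
---****-
---**-v-
----**--
--------
k=13  --------
--------
---****-
---**<*-
----**--
--------
k=14  --------
--------
---**^*-
---****-
----**--
--------
k=15  --------
--------
---*<-*-
---****-
----**--
--------
k=16  --------
--------
---*--*-
---*v**-
----**--
--------
k=17  --------
--------
---*--*-
---*->*-
----**--
--------
k=18  --------
--------
---*-^*-
---*--*-
----**--
--------
k=19  --------
--------
---*-*>-
---*--*-
----**--
--------
k=20  --------
------^-
---*-*--
---*--*-
----**--
--------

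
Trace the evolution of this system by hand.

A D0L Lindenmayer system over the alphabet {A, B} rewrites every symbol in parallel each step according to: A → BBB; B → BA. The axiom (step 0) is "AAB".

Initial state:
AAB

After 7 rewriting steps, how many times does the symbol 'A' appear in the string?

337

k=0  AAB
k=1  BBBBBBBA
k=2  BABABABABABABABBB
k=3  BABBBBABBBBABBBBABBBBABBBBABBBBABBBBABABA
k=4  BABBBBABABABABBBBABABABABBBBABABABABBBBABABABABBBBABABABABBBBABABABABBBBABABABABBBBABBBBABBB
k=5  BABBBBABABABABBBBABBBBABBBBABBBBABABABABBBBABBBBABBBBABBBB…ABBBBABABABABBBBABBBBABBBBABBBBABABABABBBBABABABABBBBABABA  (len 215)
k=6  BABBBBABABABABBBBABBBBABBBBABBBBABABABABBBBABABABABBBBABAB…BBABBBBABBBBABABABABBBBABBBBABBBBABBBBABABABABBBBABBBBABBB  (len 491)
k=7  BABBBBABABABABBBBABBBBABBBBABBBBABABABABBBBABABABABBBBABAB…ABBBBABABABABBBBABBBBABBBBABBBBABABABABBBBABABABABBBBABABA  (len 1136)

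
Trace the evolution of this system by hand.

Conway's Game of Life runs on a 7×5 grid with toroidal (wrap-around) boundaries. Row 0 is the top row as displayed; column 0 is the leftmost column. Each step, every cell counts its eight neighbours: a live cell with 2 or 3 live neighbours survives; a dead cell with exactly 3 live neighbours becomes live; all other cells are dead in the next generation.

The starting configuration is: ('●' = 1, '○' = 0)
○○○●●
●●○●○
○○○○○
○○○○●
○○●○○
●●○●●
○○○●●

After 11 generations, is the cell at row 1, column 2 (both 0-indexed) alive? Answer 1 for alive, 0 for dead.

1

gen 0: ○○○●●
●●○●○
○○○○○
○○○○●
○○●○○
●●○●●
○○○●●
gen 1: ○○○○○
●○●●○
●○○○●
○○○○○
○●●○○
●●○○○
○○○○○
gen 2: ○○○○○
●●○●○
●●○●●
●●○○○
●●●○○
●●●○○
○○○○○
gen 3: ○○○○○
○●○●○
○○○●○
○○○●○
○○○○●
●○●○○
○●○○○
gen 4: ○○●○○
○○●○○
○○○●●
○○○●●
○○○●●
●●○○○
○●○○○
gen 5: ○●●○○
○○●○○
○○●○●
●○●○○
○○●●○
●●●○●
●●●○○
gen 6: ●○○●○
○○●○○
○○●○○
○○●○●
○○○○○
○○○○●
○○○○●
gen 7: ○○○●●
○●●●○
○●●○○
○○○●○
○○○●○
○○○○○
●○○●●
gen 8: ○●○○○
●●○○●
○●○○○
○○○●○
○○○○○
○○○●○
●○○●○
gen 9: ○●●○○
○●●○○
○●●○●
○○○○○
○○○○○
○○○○●
○○●○●
gen 10: ●○○○○
○○○○○
●●●●○
○○○○○
○○○○○
○○○●○
●●●○○
gen 11: ●○○○○
●○●○●
○●●○○
○●●○○
○○○○○
○●●○○
●●●○●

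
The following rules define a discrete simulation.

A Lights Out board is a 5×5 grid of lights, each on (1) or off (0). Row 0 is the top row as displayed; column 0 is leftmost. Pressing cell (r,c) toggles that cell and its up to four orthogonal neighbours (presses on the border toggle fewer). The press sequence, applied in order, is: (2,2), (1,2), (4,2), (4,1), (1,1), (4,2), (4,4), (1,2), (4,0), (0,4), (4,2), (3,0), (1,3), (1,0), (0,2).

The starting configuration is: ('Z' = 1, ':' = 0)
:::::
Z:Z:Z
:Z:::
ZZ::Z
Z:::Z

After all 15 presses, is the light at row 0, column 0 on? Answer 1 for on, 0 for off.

1

0) :::::
Z:Z:Z
:Z:::
ZZ::Z
Z:::Z
1) :::::
Z:::Z
::ZZ:
ZZZ:Z
Z:::Z
2) ::Z::
ZZZZZ
:::Z:
ZZZ:Z
Z:::Z
3) ::Z::
ZZZZZ
:::Z:
ZZ::Z
ZZZZZ
4) ::Z::
ZZZZZ
:::Z:
Z:::Z
:::ZZ
5) :ZZ::
:::ZZ
:Z:Z:
Z:::Z
:::ZZ
6) :ZZ::
:::ZZ
:Z:Z:
Z:Z:Z
:ZZ:Z
7) :ZZ::
:::ZZ
:Z:Z:
Z:Z::
:ZZZ:
8) :Z:::
:ZZ:Z
:ZZZ:
Z:Z::
:ZZZ:
9) :Z:::
:ZZ:Z
:ZZZ:
::Z::
Z:ZZ:
10) :Z:ZZ
:ZZ::
:ZZZ:
::Z::
Z:ZZ:
11) :Z:ZZ
:ZZ::
:ZZZ:
:::::
ZZ:::
12) :Z:ZZ
:ZZ::
ZZZZ:
ZZ:::
:Z:::
13) :Z::Z
:Z:ZZ
ZZZ::
ZZ:::
:Z:::
14) ZZ::Z
Z::ZZ
:ZZ::
ZZ:::
:Z:::
15) Z:ZZZ
Z:ZZZ
:ZZ::
ZZ:::
:Z:::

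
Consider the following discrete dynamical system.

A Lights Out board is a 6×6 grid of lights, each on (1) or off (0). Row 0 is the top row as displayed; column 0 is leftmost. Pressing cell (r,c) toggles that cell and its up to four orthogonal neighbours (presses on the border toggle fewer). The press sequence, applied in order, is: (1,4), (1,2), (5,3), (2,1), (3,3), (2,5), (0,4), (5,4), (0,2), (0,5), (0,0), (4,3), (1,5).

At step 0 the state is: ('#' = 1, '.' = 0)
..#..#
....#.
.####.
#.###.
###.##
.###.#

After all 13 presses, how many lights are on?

t=0: ..#..#
....#.
.####.
#.###.
###.##
.###.#
t=1: ..#.##
...#.#
.###..
#.###.
###.##
.###.#
t=2: ....##
.##..#
.#.#..
#.###.
###.##
.###.#
t=3: ....##
.##..#
.#.#..
#.###.
######
.#..##
t=4: ....##
..#..#
#.##..
#####.
######
.#..##
t=5: ....##
..#..#
#.#...
##....
###.##
.#..##
t=6: ....##
..#...
#.#.##
##...#
###.##
.#..##
t=7: ...#..
..#.#.
#.#.##
##...#
###.##
.#..##
t=8: ...#..
..#.#.
#.#.##
##...#
###..#
.#.#..
t=9: .##...
....#.
#.#.##
##...#
###..#
.#.#..
t=10: .##.##
....##
#.#.##
##...#
###..#
.#.#..
t=11: #.#.##
#...##
#.#.##
##...#
###..#
.#.#..
t=12: #.#.##
#...##
#.#.##
##.#.#
##.###
.#....
t=13: #.#.#.
#.....
#.#.#.
##.#.#
##.###
.#....

17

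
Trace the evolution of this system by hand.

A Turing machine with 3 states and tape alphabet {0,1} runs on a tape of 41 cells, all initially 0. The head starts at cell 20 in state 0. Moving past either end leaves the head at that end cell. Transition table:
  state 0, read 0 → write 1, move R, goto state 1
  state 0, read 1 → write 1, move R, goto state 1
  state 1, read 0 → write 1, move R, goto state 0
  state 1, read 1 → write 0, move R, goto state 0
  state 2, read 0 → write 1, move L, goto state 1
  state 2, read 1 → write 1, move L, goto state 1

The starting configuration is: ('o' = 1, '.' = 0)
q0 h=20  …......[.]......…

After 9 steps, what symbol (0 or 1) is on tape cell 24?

1

[0] q0 h=20  …......[.]......…
[1] q1 h=21  ….....o[.]......…
[2] q0 h=22  …....oo[.]......…
[3] q1 h=23  …...ooo[.]......…
[4] q0 h=24  …..oooo[.]......…
[5] q1 h=25  ….ooooo[.]......…
[6] q0 h=26  …oooooo[.]......…
[7] q1 h=27  …oooooo[.]......…
[8] q0 h=28  …oooooo[.]......…
[9] q1 h=29  …oooooo[.]......…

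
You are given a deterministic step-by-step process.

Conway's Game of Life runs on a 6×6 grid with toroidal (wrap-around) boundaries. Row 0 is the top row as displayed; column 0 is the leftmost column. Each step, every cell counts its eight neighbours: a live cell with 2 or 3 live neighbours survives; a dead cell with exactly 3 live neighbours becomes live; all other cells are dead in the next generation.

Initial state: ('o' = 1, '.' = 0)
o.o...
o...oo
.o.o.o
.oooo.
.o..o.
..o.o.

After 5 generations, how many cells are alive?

3

0) o.o...
o...oo
.o.o.o
.oooo.
.o..o.
..o.o.
1) o...o.
..ooo.
.o....
.o...o
.o..oo
..o..o
2) .oo.o.
.ooooo
oo.oo.
.oo.oo
.oo.oo
.o.o..
3) .....o
......
......
......
.....o
.....o
4) ......
......
......
......
......
o...oo
5) .....o
......
......
......
.....o
.....o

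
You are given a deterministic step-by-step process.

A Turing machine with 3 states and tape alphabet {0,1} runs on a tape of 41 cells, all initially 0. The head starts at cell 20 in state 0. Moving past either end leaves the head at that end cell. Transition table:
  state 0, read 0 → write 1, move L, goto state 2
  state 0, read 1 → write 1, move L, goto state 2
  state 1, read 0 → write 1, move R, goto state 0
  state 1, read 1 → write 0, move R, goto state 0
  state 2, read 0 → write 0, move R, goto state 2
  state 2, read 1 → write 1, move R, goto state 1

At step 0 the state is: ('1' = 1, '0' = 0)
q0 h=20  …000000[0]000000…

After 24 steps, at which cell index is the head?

30

0) q0 h=20  …000000[0]000000…
1) q2 h=19  …000000[0]100000…
2) q2 h=20  …000000[1]000000…
3) q1 h=21  …000001[0]000000…
4) q0 h=22  …000011[0]000000…
5) q2 h=21  …000001[1]100000…
6) q1 h=22  …000011[1]000000…
7) q0 h=23  …000110[0]000000…
8) q2 h=22  …000011[0]100000…
9) q2 h=23  …000110[1]000000…
10) q1 h=24  …001101[0]000000…
11) q0 h=25  …011011[0]000000…
12) q2 h=24  …001101[1]100000…
13) q1 h=25  …011011[1]000000…
14) q0 h=26  …110110[0]000000…
15) q2 h=25  …011011[0]100000…
16) q2 h=26  …110110[1]000000…
17) q1 h=27  …101101[0]000000…
18) q0 h=28  …011011[0]000000…
19) q2 h=27  …101101[1]100000…
20) q1 h=28  …011011[1]000000…
21) q0 h=29  …110110[0]000000…
22) q2 h=28  …011011[0]100000…
23) q2 h=29  …110110[1]000000…
24) q1 h=30  …101101[0]000000…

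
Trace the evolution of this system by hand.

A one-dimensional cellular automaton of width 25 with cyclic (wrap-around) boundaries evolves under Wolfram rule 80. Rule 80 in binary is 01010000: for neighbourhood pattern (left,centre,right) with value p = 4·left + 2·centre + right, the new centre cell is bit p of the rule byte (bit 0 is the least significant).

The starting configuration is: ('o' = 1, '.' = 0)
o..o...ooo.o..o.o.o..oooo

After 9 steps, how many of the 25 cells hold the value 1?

k=0  o..o...ooo.o..o.o.o..oooo
k=1  oo..o....o..o......o.....
k=2  .oo..o....o..o......o....
k=3  ..oo..o....o..o......o...
k=4  ...oo..o....o..o......o..
k=5  ....oo..o....o..o......o.
k=6  .....oo..o....o..o......o
k=7  o.....oo..o....o..o......
k=8  .o.....oo..o....o..o.....
k=9  ..o.....oo..o....o..o....

6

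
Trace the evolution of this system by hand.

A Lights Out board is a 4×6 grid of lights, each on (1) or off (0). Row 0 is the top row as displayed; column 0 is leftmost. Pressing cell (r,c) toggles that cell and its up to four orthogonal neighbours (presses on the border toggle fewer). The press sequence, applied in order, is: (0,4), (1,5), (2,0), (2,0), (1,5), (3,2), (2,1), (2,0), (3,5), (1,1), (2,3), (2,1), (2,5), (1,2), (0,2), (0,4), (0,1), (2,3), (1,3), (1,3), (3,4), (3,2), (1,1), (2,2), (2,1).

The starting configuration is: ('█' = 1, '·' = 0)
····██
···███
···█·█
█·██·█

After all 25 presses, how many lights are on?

0) ····██
···███
···█·█
█·██·█
1) ···█··
···█·█
···█·█
█·██·█
2) ···█·█
···██·
···█··
█·██·█
3) ···█·█
█··██·
██·█··
··██·█
4) ···█·█
···██·
···█··
█·██·█
5) ···█··
···█·█
···█·█
█·██·█
6) ···█··
···█·█
··██·█
██···█
7) ···█··
·█·█·█
██·█·█
█····█
8) ···█··
██·█·█
···█·█
·····█
9) ···█··
██·█·█
···█··
····█·
10) ·█·█··
··██·█
·█·█··
····█·
11) ·█·█··
··█··█
·██·█·
···██·
12) ·█·█··
·██··█
█···█·
·█·██·
13) ·█·█··
·██···
█····█
·█·███
14) ·███··
···█··
█·█··█
·█·███
15) ······
··██··
█·█··█
·█·███
16) ···███
··███·
█·█··█
·█·███
17) ██████
·████·
█·█··█
·█·███
18) ██████
·██·█·
█··███
·█··██
19) ███·██
·█·█··
█···██
·█··██
20) ██████
·██·█·
█··███
·█··██
21) ██████
·██·█·
█··█·█
·█·█··
22) ██████
·██·█·
█·██·█
··█···
23) █·████
█···█·
████·█
··█···
24) █·████
█·█·█·
█····█
······
25) █·████
███·█·
·██··█
·█····

13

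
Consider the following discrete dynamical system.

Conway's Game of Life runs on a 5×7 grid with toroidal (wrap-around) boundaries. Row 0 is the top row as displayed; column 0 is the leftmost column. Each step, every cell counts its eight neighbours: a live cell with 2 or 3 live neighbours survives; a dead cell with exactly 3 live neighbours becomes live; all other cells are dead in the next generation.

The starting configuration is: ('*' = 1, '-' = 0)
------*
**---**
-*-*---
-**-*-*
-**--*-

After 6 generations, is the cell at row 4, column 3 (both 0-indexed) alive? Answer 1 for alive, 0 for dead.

1

gen 0: ------*
**---**
-*-*---
-**-*-*
-**--*-
gen 1: --*----
-**--**
---**--
----**-
-***-**
gen 2: ----*--
-**-**-
--**--*
------*
-***-**
gen 3: *-----*
-**-**-
*****-*
-*--*-*
*-*****
gen 4: -------
----*--
------*
-------
--***--
gen 5: ----*--
-------
-------
---*---
---*---
gen 6: -------
-------
-------
-------
---**--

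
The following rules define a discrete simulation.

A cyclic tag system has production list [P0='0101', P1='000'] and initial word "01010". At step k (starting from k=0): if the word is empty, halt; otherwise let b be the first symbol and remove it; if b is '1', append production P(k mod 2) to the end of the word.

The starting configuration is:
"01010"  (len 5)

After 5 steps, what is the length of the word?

6

t=0: "01010"  (len 5)
t=1: "1010"  (len 4)
t=2: "010000"  (len 6)
t=3: "10000"  (len 5)
t=4: "0000000"  (len 7)
t=5: "000000"  (len 6)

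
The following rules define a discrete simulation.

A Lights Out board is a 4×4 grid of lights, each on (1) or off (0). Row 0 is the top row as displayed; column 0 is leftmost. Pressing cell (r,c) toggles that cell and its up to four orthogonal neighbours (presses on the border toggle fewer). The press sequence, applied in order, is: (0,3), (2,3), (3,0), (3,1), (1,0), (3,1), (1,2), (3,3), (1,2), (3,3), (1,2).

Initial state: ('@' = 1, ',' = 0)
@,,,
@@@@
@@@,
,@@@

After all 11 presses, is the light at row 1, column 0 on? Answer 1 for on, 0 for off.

0

0) @,,,
@@@@
@@@,
,@@@
1) @,@@
@@@,
@@@,
,@@@
2) @,@@
@@@@
@@,@
,@@,
3) @,@@
@@@@
,@,@
@,@,
4) @,@@
@@@@
,,,@
,@,,
5) ,,@@
,,@@
@,,@
,@,,
6) ,,@@
,,@@
@@,@
@,@,
7) ,,,@
,@,,
@@@@
@,@,
8) ,,,@
,@,,
@@@,
@,,@
9) ,,@@
,,@@
@@,,
@,,@
10) ,,@@
,,@@
@@,@
@,@,
11) ,,,@
,@,,
@@@@
@,@,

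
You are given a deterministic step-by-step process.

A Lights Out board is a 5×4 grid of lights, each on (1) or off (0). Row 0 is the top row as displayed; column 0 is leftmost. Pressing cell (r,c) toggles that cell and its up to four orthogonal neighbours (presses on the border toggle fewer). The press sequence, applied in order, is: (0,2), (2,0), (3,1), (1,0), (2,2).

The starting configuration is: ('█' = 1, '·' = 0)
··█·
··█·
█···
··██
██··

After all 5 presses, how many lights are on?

t=0: ··█·
··█·
█···
··██
██··
t=1: ·█·█
····
█···
··██
██··
t=2: ·█·█
█···
·█··
█·██
██··
t=3: ·█·█
█···
····
·█·█
█···
t=4: ██·█
·█··
█···
·█·█
█···
t=5: ██·█
·██·
████
·███
█···

13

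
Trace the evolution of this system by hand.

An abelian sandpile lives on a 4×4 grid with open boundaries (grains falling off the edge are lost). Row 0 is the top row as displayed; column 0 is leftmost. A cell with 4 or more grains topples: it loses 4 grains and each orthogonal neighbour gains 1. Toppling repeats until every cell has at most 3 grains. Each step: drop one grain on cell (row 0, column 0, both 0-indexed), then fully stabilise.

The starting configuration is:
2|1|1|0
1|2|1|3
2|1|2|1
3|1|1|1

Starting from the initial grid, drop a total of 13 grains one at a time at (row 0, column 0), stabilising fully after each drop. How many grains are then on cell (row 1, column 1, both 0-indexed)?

k=0  2|1|1|0
1|2|1|3
2|1|2|1
3|1|1|1
k=1  3|1|1|0
1|2|1|3
2|1|2|1
3|1|1|1
k=2  0|2|1|0
2|2|1|3
2|1|2|1
3|1|1|1
k=3  1|2|1|0
2|2|1|3
2|1|2|1
3|1|1|1
k=4  2|2|1|0
2|2|1|3
2|1|2|1
3|1|1|1
k=5  3|2|1|0
2|2|1|3
2|1|2|1
3|1|1|1
k=6  0|3|1|0
3|2|1|3
2|1|2|1
3|1|1|1
k=7  1|3|1|0
3|2|1|3
2|1|2|1
3|1|1|1
k=8  2|3|1|0
3|2|1|3
2|1|2|1
3|1|1|1
k=9  3|3|1|0
3|2|1|3
2|1|2|1
3|1|1|1
k=10  2|1|2|0
1|0|2|3
3|2|2|1
3|1|1|1
k=11  3|1|2|0
1|0|2|3
3|2|2|1
3|1|1|1
k=12  0|2|2|0
2|0|2|3
3|2|2|1
3|1|1|1
k=13  1|2|2|0
2|0|2|3
3|2|2|1
3|1|1|1

0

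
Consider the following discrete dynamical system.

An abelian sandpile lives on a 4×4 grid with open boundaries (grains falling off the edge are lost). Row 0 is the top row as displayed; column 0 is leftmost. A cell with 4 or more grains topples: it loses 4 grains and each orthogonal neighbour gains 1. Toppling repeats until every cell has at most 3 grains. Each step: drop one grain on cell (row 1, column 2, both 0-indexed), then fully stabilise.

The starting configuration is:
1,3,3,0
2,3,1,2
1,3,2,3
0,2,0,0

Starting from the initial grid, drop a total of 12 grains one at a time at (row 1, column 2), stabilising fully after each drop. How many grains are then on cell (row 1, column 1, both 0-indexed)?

3

step 0: 1,3,3,0
2,3,1,2
1,3,2,3
0,2,0,0
step 1: 1,3,3,0
2,3,2,2
1,3,2,3
0,2,0,0
step 2: 1,3,3,0
2,3,3,2
1,3,2,3
0,2,0,0
step 3: 2,1,2,2
3,3,0,1
2,1,2,1
0,3,1,1
step 4: 2,1,2,2
3,3,1,1
2,1,2,1
0,3,1,1
step 5: 2,1,2,2
3,3,2,1
2,1,2,1
0,3,1,1
step 6: 2,1,2,2
3,3,3,1
2,1,2,1
0,3,1,1
step 7: 3,2,3,2
0,1,1,2
3,2,3,1
0,3,1,1
step 8: 3,2,3,2
0,1,2,2
3,2,3,1
0,3,1,1
step 9: 3,2,3,2
0,1,3,2
3,2,3,1
0,3,1,1
step 10: 3,3,0,3
0,2,2,3
3,3,0,2
0,3,2,1
step 11: 3,3,0,3
0,2,3,3
3,3,0,2
0,3,2,1
step 12: 3,3,2,0
0,3,1,1
3,3,1,3
0,3,2,1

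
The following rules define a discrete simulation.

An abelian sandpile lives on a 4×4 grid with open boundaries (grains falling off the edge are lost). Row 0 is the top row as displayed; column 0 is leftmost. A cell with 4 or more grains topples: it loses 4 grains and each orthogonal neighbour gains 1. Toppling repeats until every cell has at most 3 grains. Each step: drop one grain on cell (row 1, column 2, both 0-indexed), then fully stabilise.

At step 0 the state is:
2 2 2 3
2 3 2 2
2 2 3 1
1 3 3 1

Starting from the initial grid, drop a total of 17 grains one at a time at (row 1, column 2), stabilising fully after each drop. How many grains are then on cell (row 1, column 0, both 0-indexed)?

step 0: 2 2 2 3
2 3 2 2
2 2 3 1
1 3 3 1
step 1: 2 2 2 3
2 3 3 2
2 2 3 1
1 3 3 1
step 2: 2 3 3 3
3 1 2 3
3 1 2 2
2 1 1 2
step 3: 2 3 3 3
3 1 3 3
3 1 2 2
2 1 1 2
step 4: 3 0 2 1
3 3 2 1
3 1 3 3
2 1 1 2
step 5: 3 0 2 1
3 3 3 1
3 1 3 3
2 1 1 2
step 6: 0 2 3 1
2 2 2 3
1 0 2 0
3 2 2 3
step 7: 0 2 3 1
2 2 3 3
1 0 2 0
3 2 2 3
step 8: 0 3 0 3
2 3 2 0
1 0 3 1
3 2 2 3
step 9: 0 3 0 3
2 3 3 0
1 0 3 1
3 2 2 3
step 10: 1 0 2 3
3 1 2 1
1 2 0 2
3 2 3 3
step 11: 1 0 2 3
3 1 3 1
1 2 0 2
3 2 3 3
step 12: 1 0 3 3
3 2 0 2
1 2 1 2
3 2 3 3
step 13: 1 0 3 3
3 2 1 2
1 2 1 2
3 2 3 3
step 14: 1 0 3 3
3 2 2 2
1 2 1 2
3 2 3 3
step 15: 1 0 3 3
3 2 3 2
1 2 1 2
3 2 3 3
step 16: 1 1 1 1
3 3 2 0
1 2 2 3
3 2 3 3
step 17: 1 1 1 1
3 3 3 0
1 2 2 3
3 2 3 3

3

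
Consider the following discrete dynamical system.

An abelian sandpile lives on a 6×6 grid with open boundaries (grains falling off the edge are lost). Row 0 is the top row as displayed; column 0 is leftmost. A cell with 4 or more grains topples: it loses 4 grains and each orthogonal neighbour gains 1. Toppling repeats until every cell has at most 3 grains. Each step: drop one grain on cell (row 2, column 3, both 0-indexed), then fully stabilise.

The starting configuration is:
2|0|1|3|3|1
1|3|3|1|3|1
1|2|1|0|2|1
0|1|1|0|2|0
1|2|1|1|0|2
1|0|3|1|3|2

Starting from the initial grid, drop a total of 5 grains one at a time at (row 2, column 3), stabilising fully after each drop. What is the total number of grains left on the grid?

55

gen 0: 2|0|1|3|3|1
1|3|3|1|3|1
1|2|1|0|2|1
0|1|1|0|2|0
1|2|1|1|0|2
1|0|3|1|3|2
gen 1: 2|0|1|3|3|1
1|3|3|1|3|1
1|2|1|1|2|1
0|1|1|0|2|0
1|2|1|1|0|2
1|0|3|1|3|2
gen 2: 2|0|1|3|3|1
1|3|3|1|3|1
1|2|1|2|2|1
0|1|1|0|2|0
1|2|1|1|0|2
1|0|3|1|3|2
gen 3: 2|0|1|3|3|1
1|3|3|1|3|1
1|2|1|3|2|1
0|1|1|0|2|0
1|2|1|1|0|2
1|0|3|1|3|2
gen 4: 2|0|1|3|3|1
1|3|3|2|3|1
1|2|2|0|3|1
0|1|1|1|2|0
1|2|1|1|0|2
1|0|3|1|3|2
gen 5: 2|0|1|3|3|1
1|3|3|2|3|1
1|2|2|1|3|1
0|1|1|1|2|0
1|2|1|1|0|2
1|0|3|1|3|2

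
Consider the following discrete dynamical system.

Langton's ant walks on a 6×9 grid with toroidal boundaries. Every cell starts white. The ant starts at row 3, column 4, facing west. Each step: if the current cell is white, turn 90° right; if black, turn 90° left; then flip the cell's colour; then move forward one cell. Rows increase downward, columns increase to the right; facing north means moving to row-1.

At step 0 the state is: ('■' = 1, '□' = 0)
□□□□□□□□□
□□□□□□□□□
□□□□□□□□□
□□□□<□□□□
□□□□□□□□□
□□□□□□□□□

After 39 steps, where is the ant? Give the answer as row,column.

3,7

t=0: □□□□□□□□□
□□□□□□□□□
□□□□□□□□□
□□□□<□□□□
□□□□□□□□□
□□□□□□□□□
t=1: □□□□□□□□□
□□□□□□□□□
□□□□^□□□□
□□□□■□□□□
□□□□□□□□□
□□□□□□□□□
t=2: □□□□□□□□□
□□□□□□□□□
□□□□■>□□□
□□□□■□□□□
□□□□□□□□□
□□□□□□□□□
t=3: □□□□□□□□□
□□□□□□□□□
□□□□■■□□□
□□□□■v□□□
□□□□□□□□□
□□□□□□□□□
t=4: □□□□□□□□□
□□□□□□□□□
□□□□■■□□□
□□□□<■□□□
□□□□□□□□□
□□□□□□□□□
t=5: □□□□□□□□□
□□□□□□□□□
□□□□■■□□□
□□□□□■□□□
□□□□v□□□□
□□□□□□□□□
t=6: □□□□□□□□□
□□□□□□□□□
□□□□■■□□□
□□□□□■□□□
□□□<■□□□□
□□□□□□□□□
t=7: □□□□□□□□□
□□□□□□□□□
□□□□■■□□□
□□□^□■□□□
□□□■■□□□□
□□□□□□□□□
t=8: □□□□□□□□□
□□□□□□□□□
□□□□■■□□□
□□□■>■□□□
□□□■■□□□□
□□□□□□□□□
t=9: □□□□□□□□□
□□□□□□□□□
□□□□■■□□□
□□□■■■□□□
□□□■v□□□□
□□□□□□□□□
t=10: □□□□□□□□□
□□□□□□□□□
□□□□■■□□□
□□□■■■□□□
□□□■□>□□□
□□□□□□□□□
t=11: □□□□□□□□□
□□□□□□□□□
□□□□■■□□□
□□□■■■□□□
□□□■□■□□□
□□□□□v□□□
t=12: □□□□□□□□□
□□□□□□□□□
□□□□■■□□□
□□□■■■□□□
□□□■□■□□□
□□□□<■□□□
t=13: □□□□□□□□□
□□□□□□□□□
□□□□■■□□□
□□□■■■□□□
□□□■^■□□□
□□□□■■□□□
t=14: □□□□□□□□□
□□□□□□□□□
□□□□■■□□□
□□□■■■□□□
□□□■■>□□□
□□□□■■□□□
t=15: □□□□□□□□□
□□□□□□□□□
□□□□■■□□□
□□□■■^□□□
□□□■■□□□□
□□□□■■□□□
t=16: □□□□□□□□□
□□□□□□□□□
□□□□■■□□□
□□□■<□□□□
□□□■■□□□□
□□□□■■□□□
t=17: □□□□□□□□□
□□□□□□□□□
□□□□■■□□□
□□□■□□□□□
□□□■v□□□□
□□□□■■□□□
t=18: □□□□□□□□□
□□□□□□□□□
□□□□■■□□□
□□□■□□□□□
□□□■□>□□□
□□□□■■□□□
t=19: □□□□□□□□□
□□□□□□□□□
□□□□■■□□□
□□□■□□□□□
□□□■□■□□□
□□□□■v□□□
t=20: □□□□□□□□□
□□□□□□□□□
□□□□■■□□□
□□□■□□□□□
□□□■□■□□□
□□□□■□>□□
t=21: □□□□□□v□□
□□□□□□□□□
□□□□■■□□□
□□□■□□□□□
□□□■□■□□□
□□□□■□■□□
t=22: □□□□□<■□□
□□□□□□□□□
□□□□■■□□□
□□□■□□□□□
□□□■□■□□□
□□□□■□■□□
t=23: □□□□□■■□□
□□□□□□□□□
□□□□■■□□□
□□□■□□□□□
□□□■□■□□□
□□□□■^■□□
t=24: □□□□□■■□□
□□□□□□□□□
□□□□■■□□□
□□□■□□□□□
□□□■□■□□□
□□□□■■>□□
t=25: □□□□□■■□□
□□□□□□□□□
□□□□■■□□□
□□□■□□□□□
□□□■□■^□□
□□□□■■□□□
t=26: □□□□□■■□□
□□□□□□□□□
□□□□■■□□□
□□□■□□□□□
□□□■□■■>□
□□□□■■□□□
t=27: □□□□□■■□□
□□□□□□□□□
□□□□■■□□□
□□□■□□□□□
□□□■□■■■□
□□□□■■□v□
t=28: □□□□□■■□□
□□□□□□□□□
□□□□■■□□□
□□□■□□□□□
□□□■□■■■□
□□□□■■<■□
t=29: □□□□□■■□□
□□□□□□□□□
□□□□■■□□□
□□□■□□□□□
□□□■□■^■□
□□□□■■■■□
t=30: □□□□□■■□□
□□□□□□□□□
□□□□■■□□□
□□□■□□□□□
□□□■□<□■□
□□□□■■■■□
t=31: □□□□□■■□□
□□□□□□□□□
□□□□■■□□□
□□□■□□□□□
□□□■□□□■□
□□□□■v■■□
t=32: □□□□□■■□□
□□□□□□□□□
□□□□■■□□□
□□□■□□□□□
□□□■□□□■□
□□□□■□>■□
t=33: □□□□□■■□□
□□□□□□□□□
□□□□■■□□□
□□□■□□□□□
□□□■□□^■□
□□□□■□□■□
t=34: □□□□□■■□□
□□□□□□□□□
□□□□■■□□□
□□□■□□□□□
□□□■□□■>□
□□□□■□□■□
t=35: □□□□□■■□□
□□□□□□□□□
□□□□■■□□□
□□□■□□□^□
□□□■□□■□□
□□□□■□□■□
t=36: □□□□□■■□□
□□□□□□□□□
□□□□■■□□□
□□□■□□□■>
□□□■□□■□□
□□□□■□□■□
t=37: □□□□□■■□□
□□□□□□□□□
□□□□■■□□□
□□□■□□□■■
□□□■□□■□v
□□□□■□□■□
t=38: □□□□□■■□□
□□□□□□□□□
□□□□■■□□□
□□□■□□□■■
□□□■□□■<■
□□□□■□□■□
t=39: □□□□□■■□□
□□□□□□□□□
□□□□■■□□□
□□□■□□□^■
□□□■□□■■■
□□□□■□□■□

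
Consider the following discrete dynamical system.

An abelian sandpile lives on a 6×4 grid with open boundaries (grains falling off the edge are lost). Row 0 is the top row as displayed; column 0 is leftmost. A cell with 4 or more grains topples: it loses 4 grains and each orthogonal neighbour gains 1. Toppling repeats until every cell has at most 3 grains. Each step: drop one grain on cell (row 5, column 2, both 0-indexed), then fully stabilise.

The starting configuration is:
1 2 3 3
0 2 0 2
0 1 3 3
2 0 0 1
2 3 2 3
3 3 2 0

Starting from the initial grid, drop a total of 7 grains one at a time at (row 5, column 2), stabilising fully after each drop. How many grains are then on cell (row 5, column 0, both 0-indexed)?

1

gen 0: 1 2 3 3
0 2 0 2
0 1 3 3
2 0 0 1
2 3 2 3
3 3 2 0
gen 1: 1 2 3 3
0 2 0 2
0 1 3 3
2 0 0 1
2 3 2 3
3 3 3 0
gen 2: 1 2 3 3
0 2 0 2
0 1 3 3
3 1 1 2
0 2 1 0
1 2 2 2
gen 3: 1 2 3 3
0 2 0 2
0 1 3 3
3 1 1 2
0 2 1 0
1 2 3 2
gen 4: 1 2 3 3
0 2 0 2
0 1 3 3
3 1 1 2
0 2 2 0
1 3 0 3
gen 5: 1 2 3 3
0 2 0 2
0 1 3 3
3 1 1 2
0 2 2 0
1 3 1 3
gen 6: 1 2 3 3
0 2 0 2
0 1 3 3
3 1 1 2
0 2 2 0
1 3 2 3
gen 7: 1 2 3 3
0 2 0 2
0 1 3 3
3 1 1 2
0 2 2 0
1 3 3 3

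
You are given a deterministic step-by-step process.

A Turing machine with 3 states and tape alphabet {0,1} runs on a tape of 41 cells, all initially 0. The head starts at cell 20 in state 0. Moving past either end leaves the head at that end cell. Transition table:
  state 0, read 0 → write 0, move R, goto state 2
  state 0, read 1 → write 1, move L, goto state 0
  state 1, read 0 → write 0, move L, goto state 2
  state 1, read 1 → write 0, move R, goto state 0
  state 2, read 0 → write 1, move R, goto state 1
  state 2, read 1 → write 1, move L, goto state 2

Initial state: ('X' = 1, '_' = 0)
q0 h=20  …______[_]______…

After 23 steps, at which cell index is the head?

27

t=0: q0 h=20  …______[_]______…
t=1: q2 h=21  …______[_]______…
t=2: q1 h=22  …_____X[_]______…
t=3: q2 h=21  …______[X]______…
t=4: q2 h=20  …______[_]X_____…
t=5: q1 h=21  …_____X[X]______…
t=6: q0 h=22  …____X_[_]______…
t=7: q2 h=23  …___X__[_]______…
t=8: q1 h=24  …__X__X[_]______…
t=9: q2 h=23  …___X__[X]______…
t=10: q2 h=22  …____X_[_]X_____…
t=11: q1 h=23  …___X_X[X]______…
t=12: q0 h=24  …__X_X_[_]______…
t=13: q2 h=25  …_X_X__[_]______…
t=14: q1 h=26  …X_X__X[_]______…
t=15: q2 h=25  …_X_X__[X]______…
t=16: q2 h=24  …__X_X_[_]X_____…
t=17: q1 h=25  …_X_X_X[X]______…
t=18: q0 h=26  …X_X_X_[_]______…
t=19: q2 h=27  …_X_X__[_]______…
t=20: q1 h=28  …X_X__X[_]______…
t=21: q2 h=27  …_X_X__[X]______…
t=22: q2 h=26  …X_X_X_[_]X_____…
t=23: q1 h=27  …_X_X_X[X]______…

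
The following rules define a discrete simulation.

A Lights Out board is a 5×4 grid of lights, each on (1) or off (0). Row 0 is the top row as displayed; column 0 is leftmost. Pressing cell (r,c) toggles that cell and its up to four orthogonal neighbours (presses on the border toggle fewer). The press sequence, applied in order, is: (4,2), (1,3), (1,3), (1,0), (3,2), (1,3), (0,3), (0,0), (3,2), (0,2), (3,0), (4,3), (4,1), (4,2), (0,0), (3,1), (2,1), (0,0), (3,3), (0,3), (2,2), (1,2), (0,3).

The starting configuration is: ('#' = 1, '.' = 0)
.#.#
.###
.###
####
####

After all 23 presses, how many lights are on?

k=0  .#.#
.###
.###
####
####
k=1  .#.#
.###
.###
##.#
#...
k=2  .#..
.#..
.##.
##.#
#...
k=3  .#.#
.###
.###
##.#
#...
k=4  ##.#
#.##
####
##.#
#...
k=5  ##.#
#.##
##.#
#.#.
#.#.
k=6  ##..
#...
##..
#.#.
#.#.
k=7  ####
#..#
##..
#.#.
#.#.
k=8  ..##
...#
##..
#.#.
#.#.
k=9  ..##
...#
###.
##.#
#...
k=10  .#..
..##
###.
##.#
#...
k=11  .#..
..##
.##.
...#
....
k=12  .#..
..##
.##.
....
..##
k=13  .#..
..##
.##.
.#..
##.#
k=14  .#..
..##
.##.
.##.
#.#.
k=15  #...
#.##
.##.
.##.
#.#.
k=16  #...
#.##
..#.
#...
###.
k=17  #...
####
##..
##..
###.
k=18  .#..
.###
##..
##..
###.
k=19  .#..
.###
##.#
####
####
k=20  .###
.##.
##.#
####
####
k=21  .###
.#..
#.#.
##.#
####
k=22  .#.#
..##
#...
##.#
####
k=23  .##.
..#.
#...
##.#
####

11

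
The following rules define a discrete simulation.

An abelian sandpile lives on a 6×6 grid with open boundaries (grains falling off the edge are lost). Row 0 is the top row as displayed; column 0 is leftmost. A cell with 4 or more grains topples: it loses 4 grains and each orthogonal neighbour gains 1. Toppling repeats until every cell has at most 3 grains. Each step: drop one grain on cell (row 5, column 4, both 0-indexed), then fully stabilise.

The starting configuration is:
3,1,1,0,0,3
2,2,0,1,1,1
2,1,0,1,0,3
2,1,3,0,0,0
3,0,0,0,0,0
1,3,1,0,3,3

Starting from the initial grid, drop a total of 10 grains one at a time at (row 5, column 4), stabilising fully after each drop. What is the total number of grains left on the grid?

47

k=0  3,1,1,0,0,3
2,2,0,1,1,1
2,1,0,1,0,3
2,1,3,0,0,0
3,0,0,0,0,0
1,3,1,0,3,3
k=1  3,1,1,0,0,3
2,2,0,1,1,1
2,1,0,1,0,3
2,1,3,0,0,0
3,0,0,0,1,1
1,3,1,1,1,0
k=2  3,1,1,0,0,3
2,2,0,1,1,1
2,1,0,1,0,3
2,1,3,0,0,0
3,0,0,0,1,1
1,3,1,1,2,0
k=3  3,1,1,0,0,3
2,2,0,1,1,1
2,1,0,1,0,3
2,1,3,0,0,0
3,0,0,0,1,1
1,3,1,1,3,0
k=4  3,1,1,0,0,3
2,2,0,1,1,1
2,1,0,1,0,3
2,1,3,0,0,0
3,0,0,0,2,1
1,3,1,2,0,1
k=5  3,1,1,0,0,3
2,2,0,1,1,1
2,1,0,1,0,3
2,1,3,0,0,0
3,0,0,0,2,1
1,3,1,2,1,1
k=6  3,1,1,0,0,3
2,2,0,1,1,1
2,1,0,1,0,3
2,1,3,0,0,0
3,0,0,0,2,1
1,3,1,2,2,1
k=7  3,1,1,0,0,3
2,2,0,1,1,1
2,1,0,1,0,3
2,1,3,0,0,0
3,0,0,0,2,1
1,3,1,2,3,1
k=8  3,1,1,0,0,3
2,2,0,1,1,1
2,1,0,1,0,3
2,1,3,0,0,0
3,0,0,0,3,1
1,3,1,3,0,2
k=9  3,1,1,0,0,3
2,2,0,1,1,1
2,1,0,1,0,3
2,1,3,0,0,0
3,0,0,0,3,1
1,3,1,3,1,2
k=10  3,1,1,0,0,3
2,2,0,1,1,1
2,1,0,1,0,3
2,1,3,0,0,0
3,0,0,0,3,1
1,3,1,3,2,2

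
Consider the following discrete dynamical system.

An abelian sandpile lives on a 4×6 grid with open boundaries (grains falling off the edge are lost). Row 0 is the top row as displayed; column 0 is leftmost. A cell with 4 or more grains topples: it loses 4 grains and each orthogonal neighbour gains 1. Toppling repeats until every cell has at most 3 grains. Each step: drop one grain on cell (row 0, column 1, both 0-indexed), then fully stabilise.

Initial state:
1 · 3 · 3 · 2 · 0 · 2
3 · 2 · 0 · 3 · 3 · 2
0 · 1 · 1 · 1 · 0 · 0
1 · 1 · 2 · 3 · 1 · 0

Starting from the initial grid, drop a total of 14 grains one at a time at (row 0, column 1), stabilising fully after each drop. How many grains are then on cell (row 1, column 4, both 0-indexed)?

0

0) 1 · 3 · 3 · 2 · 0 · 2
3 · 2 · 0 · 3 · 3 · 2
0 · 1 · 1 · 1 · 0 · 0
1 · 1 · 2 · 3 · 1 · 0
1) 2 · 1 · 0 · 3 · 0 · 2
3 · 3 · 1 · 3 · 3 · 2
0 · 1 · 1 · 1 · 0 · 0
1 · 1 · 2 · 3 · 1 · 0
2) 2 · 2 · 0 · 3 · 0 · 2
3 · 3 · 1 · 3 · 3 · 2
0 · 1 · 1 · 1 · 0 · 0
1 · 1 · 2 · 3 · 1 · 0
3) 2 · 3 · 0 · 3 · 0 · 2
3 · 3 · 1 · 3 · 3 · 2
0 · 1 · 1 · 1 · 0 · 0
1 · 1 · 2 · 3 · 1 · 0
4) 0 · 2 · 1 · 3 · 0 · 2
1 · 1 · 2 · 3 · 3 · 2
1 · 2 · 1 · 1 · 0 · 0
1 · 1 · 2 · 3 · 1 · 0
5) 0 · 3 · 1 · 3 · 0 · 2
1 · 1 · 2 · 3 · 3 · 2
1 · 2 · 1 · 1 · 0 · 0
1 · 1 · 2 · 3 · 1 · 0
6) 1 · 0 · 2 · 3 · 0 · 2
1 · 2 · 2 · 3 · 3 · 2
1 · 2 · 1 · 1 · 0 · 0
1 · 1 · 2 · 3 · 1 · 0
7) 1 · 1 · 2 · 3 · 0 · 2
1 · 2 · 2 · 3 · 3 · 2
1 · 2 · 1 · 1 · 0 · 0
1 · 1 · 2 · 3 · 1 · 0
8) 1 · 2 · 2 · 3 · 0 · 2
1 · 2 · 2 · 3 · 3 · 2
1 · 2 · 1 · 1 · 0 · 0
1 · 1 · 2 · 3 · 1 · 0
9) 1 · 3 · 2 · 3 · 0 · 2
1 · 2 · 2 · 3 · 3 · 2
1 · 2 · 1 · 1 · 0 · 0
1 · 1 · 2 · 3 · 1 · 0
10) 2 · 0 · 3 · 3 · 0 · 2
1 · 3 · 2 · 3 · 3 · 2
1 · 2 · 1 · 1 · 0 · 0
1 · 1 · 2 · 3 · 1 · 0
11) 2 · 1 · 3 · 3 · 0 · 2
1 · 3 · 2 · 3 · 3 · 2
1 · 2 · 1 · 1 · 0 · 0
1 · 1 · 2 · 3 · 1 · 0
12) 2 · 2 · 3 · 3 · 0 · 2
1 · 3 · 2 · 3 · 3 · 2
1 · 2 · 1 · 1 · 0 · 0
1 · 1 · 2 · 3 · 1 · 0
13) 2 · 3 · 3 · 3 · 0 · 2
1 · 3 · 2 · 3 · 3 · 2
1 · 2 · 1 · 1 · 0 · 0
1 · 1 · 2 · 3 · 1 · 0
14) 3 · 2 · 2 · 1 · 2 · 2
2 · 1 · 1 · 2 · 0 · 3
1 · 3 · 2 · 2 · 1 · 0
1 · 1 · 2 · 3 · 1 · 0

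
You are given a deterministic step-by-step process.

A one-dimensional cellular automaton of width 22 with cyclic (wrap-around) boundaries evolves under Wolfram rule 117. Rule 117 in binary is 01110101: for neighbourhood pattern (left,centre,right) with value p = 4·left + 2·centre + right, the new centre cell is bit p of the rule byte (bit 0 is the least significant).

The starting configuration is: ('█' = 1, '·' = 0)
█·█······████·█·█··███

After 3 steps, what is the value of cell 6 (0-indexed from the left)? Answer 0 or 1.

0

step 0: █·█······████·█·█··███
step 1: ████████····██████····
step 2: ·······████······████·
step 3: ██████····██████····██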